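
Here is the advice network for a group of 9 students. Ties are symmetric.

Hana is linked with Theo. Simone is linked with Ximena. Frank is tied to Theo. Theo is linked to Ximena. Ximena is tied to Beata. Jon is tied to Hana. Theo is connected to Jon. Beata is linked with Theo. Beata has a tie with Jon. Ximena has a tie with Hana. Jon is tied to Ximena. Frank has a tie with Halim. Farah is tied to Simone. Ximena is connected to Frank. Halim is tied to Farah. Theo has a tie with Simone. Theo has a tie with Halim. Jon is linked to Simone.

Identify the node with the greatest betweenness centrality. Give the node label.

Theo

Unnormalized betweenness of each node: Beata:0, Farah:1/2, Frank:1/2, Halim:2, Hana:0, Jon:3/2, Simone:4, Theo:8, Ximena:7/2.
Theo has the largest value, 8, making it the main broker — the node through which the most shortest paths run.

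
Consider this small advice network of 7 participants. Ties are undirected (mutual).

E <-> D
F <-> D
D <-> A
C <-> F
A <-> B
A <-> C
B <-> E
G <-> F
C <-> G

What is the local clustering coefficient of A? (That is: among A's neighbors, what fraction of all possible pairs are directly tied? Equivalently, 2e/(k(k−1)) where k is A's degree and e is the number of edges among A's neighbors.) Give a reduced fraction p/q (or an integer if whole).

A's neighbors: B, C, and D (k = 3).
Possible neighbor pairs: C(3,2) = 3. Edges among them: none → e = 0.
Clustering(A) = 0/3 = 0.

0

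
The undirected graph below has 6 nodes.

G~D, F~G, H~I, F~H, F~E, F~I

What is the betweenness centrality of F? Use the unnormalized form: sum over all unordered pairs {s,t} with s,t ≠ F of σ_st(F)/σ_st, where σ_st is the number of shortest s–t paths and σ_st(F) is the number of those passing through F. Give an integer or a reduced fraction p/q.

8

Pairs whose geodesics pass through F — G–H: 1; G–E: 1; G–I: 1; H–D: 1; H–E: 1; D–E: 1; D–I: 1; E–I: 1.
All other pairs contribute 0.
Summing the contributions gives betweenness(F) = 8.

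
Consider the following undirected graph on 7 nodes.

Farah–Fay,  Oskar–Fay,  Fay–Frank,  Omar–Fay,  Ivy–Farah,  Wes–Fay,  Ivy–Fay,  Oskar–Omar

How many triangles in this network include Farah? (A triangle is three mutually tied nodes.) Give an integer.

Farah's neighbors: Fay and Ivy.
Neighbor pairs that are themselves tied: Farah–Fay–Ivy. Each forms one triangle with Farah, for 1 in total.

1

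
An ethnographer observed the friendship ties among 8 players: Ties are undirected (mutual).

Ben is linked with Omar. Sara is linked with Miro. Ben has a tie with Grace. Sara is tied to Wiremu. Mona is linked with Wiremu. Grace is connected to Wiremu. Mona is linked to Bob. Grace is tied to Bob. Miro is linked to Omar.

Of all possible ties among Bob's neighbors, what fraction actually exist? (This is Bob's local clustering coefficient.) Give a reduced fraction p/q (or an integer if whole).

Bob's neighbors: Grace and Mona (k = 2).
Possible neighbor pairs: C(2,2) = 1. Edges among them: none → e = 0.
Clustering(Bob) = 0/1.

0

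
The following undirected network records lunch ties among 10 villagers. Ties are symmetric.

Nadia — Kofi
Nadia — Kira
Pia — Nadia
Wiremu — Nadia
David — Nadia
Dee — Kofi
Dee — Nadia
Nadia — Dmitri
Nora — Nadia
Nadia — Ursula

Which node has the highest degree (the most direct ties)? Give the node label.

Degrees — David:1, Dee:2, Dmitri:1, Kira:1, Kofi:2, Nadia:9, Nora:1, Pia:1, Ursula:1, Wiremu:1.
The maximum is 9, attained only by Nadia.

Nadia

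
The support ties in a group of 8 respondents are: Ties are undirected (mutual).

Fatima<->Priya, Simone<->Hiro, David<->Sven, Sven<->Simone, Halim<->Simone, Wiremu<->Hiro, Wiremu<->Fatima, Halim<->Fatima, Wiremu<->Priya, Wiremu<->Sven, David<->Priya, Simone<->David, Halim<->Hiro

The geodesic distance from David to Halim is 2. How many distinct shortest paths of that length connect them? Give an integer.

1

The shortest distance is 2, and the only length-2 path is David–Simone–Halim. So there is exactly 1 shortest path.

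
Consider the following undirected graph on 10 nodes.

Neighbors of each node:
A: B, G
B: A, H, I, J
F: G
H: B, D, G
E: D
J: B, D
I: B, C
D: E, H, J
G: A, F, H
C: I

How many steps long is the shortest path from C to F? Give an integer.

5

One shortest route is C – I – B – A – G – F, which uses 5 edges, and at distance 4 from C we only reach {D, G}, which does not include F. So d(C,F) = 5.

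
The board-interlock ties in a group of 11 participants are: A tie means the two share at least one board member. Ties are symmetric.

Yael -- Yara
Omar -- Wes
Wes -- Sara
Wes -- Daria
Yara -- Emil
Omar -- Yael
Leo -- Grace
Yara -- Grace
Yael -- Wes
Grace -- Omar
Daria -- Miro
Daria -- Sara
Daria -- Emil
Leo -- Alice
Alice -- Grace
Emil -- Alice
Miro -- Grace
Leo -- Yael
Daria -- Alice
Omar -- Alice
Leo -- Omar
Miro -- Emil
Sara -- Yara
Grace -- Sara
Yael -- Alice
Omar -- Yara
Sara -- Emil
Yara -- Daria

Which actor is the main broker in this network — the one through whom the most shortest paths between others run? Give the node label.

Grace

Unnormalized betweenness of each node: Alice:19/4, Daria:79/20, Emil:79/45, Grace:254/45, Leo:13/36, Miro:1/2, Omar:223/90, Sara:7/4, Wes:29/18, Yael:97/60, Yara:43/12.
Grace has the largest value, 254/45, making it the main broker — the node through which the most shortest paths run.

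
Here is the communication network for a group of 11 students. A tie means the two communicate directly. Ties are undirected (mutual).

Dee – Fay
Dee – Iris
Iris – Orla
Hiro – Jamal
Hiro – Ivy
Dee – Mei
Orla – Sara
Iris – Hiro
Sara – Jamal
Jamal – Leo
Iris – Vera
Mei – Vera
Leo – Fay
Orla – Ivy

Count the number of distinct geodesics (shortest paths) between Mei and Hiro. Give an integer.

2

The shortest distance is 3. The length-3 paths are: Mei–Vera–Iris–Hiro; Mei–Dee–Iris–Hiro.
That gives 2 distinct shortest paths.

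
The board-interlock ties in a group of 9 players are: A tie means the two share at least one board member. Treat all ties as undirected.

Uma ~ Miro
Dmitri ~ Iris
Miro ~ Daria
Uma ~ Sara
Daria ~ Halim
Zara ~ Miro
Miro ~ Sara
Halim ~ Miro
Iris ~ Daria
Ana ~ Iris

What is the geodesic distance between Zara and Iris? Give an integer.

3

One shortest route is Zara – Miro – Daria – Iris, which uses 3 edges, and at distance 2 from Zara we only reach {Daria, Halim, Sara, Uma}, which does not include Iris. So d(Zara,Iris) = 3.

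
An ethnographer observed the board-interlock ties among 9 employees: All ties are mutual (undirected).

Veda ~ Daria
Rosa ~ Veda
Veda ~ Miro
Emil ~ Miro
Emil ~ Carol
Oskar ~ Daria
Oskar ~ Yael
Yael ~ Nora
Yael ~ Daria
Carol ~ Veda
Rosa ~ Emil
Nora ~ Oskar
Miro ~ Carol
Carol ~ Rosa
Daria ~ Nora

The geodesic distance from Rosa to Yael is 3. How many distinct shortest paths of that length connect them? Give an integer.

1

The shortest distance is 3, and the only length-3 path is Rosa–Veda–Daria–Yael. So there is exactly 1 shortest path.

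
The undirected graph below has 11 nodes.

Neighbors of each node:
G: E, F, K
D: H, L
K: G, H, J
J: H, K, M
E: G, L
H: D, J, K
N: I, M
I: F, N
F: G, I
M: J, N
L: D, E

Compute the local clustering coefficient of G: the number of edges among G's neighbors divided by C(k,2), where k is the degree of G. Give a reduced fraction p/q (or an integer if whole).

G's neighbors: E, F, and K (k = 3).
Possible neighbor pairs: C(3,2) = 3. Edges among them: none → e = 0.
Clustering(G) = 0/3 = 0.

0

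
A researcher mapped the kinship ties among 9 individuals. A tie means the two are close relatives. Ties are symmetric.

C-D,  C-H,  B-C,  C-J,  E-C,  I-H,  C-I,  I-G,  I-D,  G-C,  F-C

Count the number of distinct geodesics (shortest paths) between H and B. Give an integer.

The shortest distance is 2, and the only length-2 path is H–C–B. So there is exactly 1 shortest path.

1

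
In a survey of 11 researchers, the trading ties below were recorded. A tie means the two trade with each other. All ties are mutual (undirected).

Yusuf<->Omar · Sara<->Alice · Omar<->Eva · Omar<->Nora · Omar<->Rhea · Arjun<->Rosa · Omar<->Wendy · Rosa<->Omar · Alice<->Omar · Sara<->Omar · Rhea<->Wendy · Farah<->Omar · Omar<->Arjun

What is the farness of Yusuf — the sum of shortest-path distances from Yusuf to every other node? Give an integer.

19

Distances from Yusuf: Alice:2, Arjun:2, Eva:2, Farah:2, Nora:2, Omar:1, Rhea:2, Rosa:2, Sara:2, Wendy:2.
Sum = 2 + 2 + 2 + 2 + 2 + 1 + 2 + 2 + 2 + 2 = 19.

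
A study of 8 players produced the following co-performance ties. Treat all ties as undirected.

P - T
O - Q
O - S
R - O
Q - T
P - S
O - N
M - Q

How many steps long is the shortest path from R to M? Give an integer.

3

One shortest route is R – O – Q – M, which uses 3 edges, and at distance 2 from R we only reach {N, Q, S}, which does not include M. So d(R,M) = 3.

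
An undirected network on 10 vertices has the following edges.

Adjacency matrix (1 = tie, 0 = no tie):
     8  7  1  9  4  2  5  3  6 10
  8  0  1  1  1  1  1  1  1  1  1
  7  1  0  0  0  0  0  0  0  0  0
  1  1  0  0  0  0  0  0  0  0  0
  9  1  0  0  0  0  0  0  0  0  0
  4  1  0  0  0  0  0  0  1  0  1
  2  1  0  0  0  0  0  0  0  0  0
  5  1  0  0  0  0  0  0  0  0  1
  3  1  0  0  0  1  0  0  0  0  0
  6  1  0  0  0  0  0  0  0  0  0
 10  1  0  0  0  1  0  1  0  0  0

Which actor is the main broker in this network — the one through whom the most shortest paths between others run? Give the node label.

8

Unnormalized betweenness of each node: 1:0, 2:0, 3:0, 4:1/2, 5:0, 6:0, 7:0, 8:32, 9:0, 10:1/2.
8 has the largest value, 32, making it the main broker — the node through which the most shortest paths run.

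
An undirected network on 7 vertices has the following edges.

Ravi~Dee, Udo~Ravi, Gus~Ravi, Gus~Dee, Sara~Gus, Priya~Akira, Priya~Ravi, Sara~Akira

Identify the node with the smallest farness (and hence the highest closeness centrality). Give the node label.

Farness (sum of distances to all others) for each node — Akira:12, Dee:11, Gus:9, Priya:10, Ravi:8, Sara:11, Udo:13.
The smallest farness is 8, for Ravi, so Ravi has the highest closeness.

Ravi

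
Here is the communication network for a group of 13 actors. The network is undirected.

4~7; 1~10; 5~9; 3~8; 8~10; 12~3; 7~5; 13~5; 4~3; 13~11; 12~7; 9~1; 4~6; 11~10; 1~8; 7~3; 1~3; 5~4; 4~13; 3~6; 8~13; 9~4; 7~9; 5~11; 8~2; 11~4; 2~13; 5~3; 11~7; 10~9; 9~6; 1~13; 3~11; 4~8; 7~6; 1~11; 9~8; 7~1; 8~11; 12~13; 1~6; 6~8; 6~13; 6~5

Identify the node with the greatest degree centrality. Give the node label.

8

Degrees — 1:8, 2:2, 3:8, 4:8, 5:7, 6:8, 7:8, 8:9, 9:7, 10:4, 11:8, 12:3, 13:8.
The maximum is 9, attained only by 8.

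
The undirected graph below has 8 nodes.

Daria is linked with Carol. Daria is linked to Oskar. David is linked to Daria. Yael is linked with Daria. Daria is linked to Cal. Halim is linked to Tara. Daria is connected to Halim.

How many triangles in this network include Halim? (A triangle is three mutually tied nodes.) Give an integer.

0

Halim's neighbors are Daria and Tara, but none of them are tied to each other, so no triangle contains Halim.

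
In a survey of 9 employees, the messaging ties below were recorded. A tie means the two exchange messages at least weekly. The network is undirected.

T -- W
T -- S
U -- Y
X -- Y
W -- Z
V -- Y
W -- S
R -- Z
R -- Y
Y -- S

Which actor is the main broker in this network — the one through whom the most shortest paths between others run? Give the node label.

Y

Unnormalized betweenness of each node: R:4, S:17/2, T:0, U:0, V:0, W:5/2, X:0, Y:39/2, Z:3/2.
Y has the largest value, 39/2, making it the main broker — the node through which the most shortest paths run.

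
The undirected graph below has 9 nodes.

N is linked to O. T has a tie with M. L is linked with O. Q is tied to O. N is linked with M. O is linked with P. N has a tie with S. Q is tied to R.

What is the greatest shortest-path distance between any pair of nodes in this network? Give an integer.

5

Eccentricity of each node (its greatest distance to any other): L:4, M:4, N:3, O:3, P:4, Q:4, R:5, S:4, T:5.
The maximum eccentricity is 5, realized for instance by the pair T–R via T – M – N – O – Q – R. So the diameter is 5.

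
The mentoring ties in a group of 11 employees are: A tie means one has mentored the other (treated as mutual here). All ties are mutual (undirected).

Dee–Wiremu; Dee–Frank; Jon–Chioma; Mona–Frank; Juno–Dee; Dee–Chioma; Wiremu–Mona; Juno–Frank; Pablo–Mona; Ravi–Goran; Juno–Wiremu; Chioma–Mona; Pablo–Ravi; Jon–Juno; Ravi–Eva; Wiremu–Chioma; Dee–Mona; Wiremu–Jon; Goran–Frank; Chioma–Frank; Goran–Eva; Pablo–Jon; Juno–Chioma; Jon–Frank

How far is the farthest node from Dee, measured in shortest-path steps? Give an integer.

Distances from Dee: Chioma:1, Eva:3, Frank:1, Goran:2, Jon:2, Juno:1, Mona:1, Pablo:2, Ravi:3, Wiremu:1.
The largest is 3 (to Ravi and Eva), so the eccentricity of Dee is 3.

3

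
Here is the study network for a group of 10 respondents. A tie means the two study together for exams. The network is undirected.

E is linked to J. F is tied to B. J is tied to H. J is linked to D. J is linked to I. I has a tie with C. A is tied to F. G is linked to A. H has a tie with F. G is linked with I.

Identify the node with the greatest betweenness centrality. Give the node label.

J

Unnormalized betweenness of each node: A:9/2, B:0, C:0, D:0, E:0, F:11, G:11/2, H:19/2, I:13, J:39/2.
J has the largest value, 39/2, making it the main broker — the node through which the most shortest paths run.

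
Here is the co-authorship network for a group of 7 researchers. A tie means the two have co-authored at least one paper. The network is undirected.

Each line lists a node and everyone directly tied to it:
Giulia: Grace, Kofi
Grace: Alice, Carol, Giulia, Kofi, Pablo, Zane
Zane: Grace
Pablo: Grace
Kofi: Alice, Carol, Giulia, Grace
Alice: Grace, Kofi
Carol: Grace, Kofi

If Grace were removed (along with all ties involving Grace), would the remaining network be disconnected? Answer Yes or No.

Yes

Removing Grace leaves {Alice, Carol, Giulia, and Kofi} with no path to {Zane}, so the network splits into 3 components. Grace is a cut vertex.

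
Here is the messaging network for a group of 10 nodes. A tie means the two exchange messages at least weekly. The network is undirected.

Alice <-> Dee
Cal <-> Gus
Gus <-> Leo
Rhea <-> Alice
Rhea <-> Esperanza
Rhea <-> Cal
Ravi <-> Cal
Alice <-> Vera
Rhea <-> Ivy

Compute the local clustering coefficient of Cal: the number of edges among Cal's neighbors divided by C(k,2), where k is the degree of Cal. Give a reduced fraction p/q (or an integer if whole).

0

Cal's neighbors: Gus, Ravi, and Rhea (k = 3).
Possible neighbor pairs: C(3,2) = 3. Edges among them: none → e = 0.
Clustering(Cal) = 0/3 = 0.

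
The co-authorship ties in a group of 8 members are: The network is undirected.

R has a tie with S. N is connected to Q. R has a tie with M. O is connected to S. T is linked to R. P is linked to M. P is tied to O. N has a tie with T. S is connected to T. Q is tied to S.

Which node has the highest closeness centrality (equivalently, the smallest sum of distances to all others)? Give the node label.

Farness (sum of distances to all others) for each node — M:14, N:16, O:13, P:16, Q:14, R:11, S:10, T:12.
The smallest farness is 10, for S, so S has the highest closeness.

S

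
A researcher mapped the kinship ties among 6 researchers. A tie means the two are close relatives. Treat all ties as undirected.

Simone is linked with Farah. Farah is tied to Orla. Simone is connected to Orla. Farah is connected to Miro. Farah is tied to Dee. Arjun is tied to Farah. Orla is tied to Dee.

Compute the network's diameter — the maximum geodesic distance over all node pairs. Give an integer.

2

Eccentricity of each node (its greatest distance to any other): Arjun:2, Dee:2, Farah:1, Miro:2, Orla:2, Simone:2.
The maximum eccentricity is 2, realized for instance by the pair Dee–Miro via Dee – Farah – Miro. So the diameter is 2.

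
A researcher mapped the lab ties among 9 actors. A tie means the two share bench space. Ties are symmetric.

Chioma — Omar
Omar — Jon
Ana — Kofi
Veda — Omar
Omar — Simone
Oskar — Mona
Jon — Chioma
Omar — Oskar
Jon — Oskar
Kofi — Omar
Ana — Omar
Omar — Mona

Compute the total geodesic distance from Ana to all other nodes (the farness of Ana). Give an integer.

14

Distances from Ana: Chioma:2, Jon:2, Kofi:1, Mona:2, Omar:1, Oskar:2, Simone:2, Veda:2.
Sum = 2 + 2 + 1 + 2 + 1 + 2 + 2 + 2 = 14.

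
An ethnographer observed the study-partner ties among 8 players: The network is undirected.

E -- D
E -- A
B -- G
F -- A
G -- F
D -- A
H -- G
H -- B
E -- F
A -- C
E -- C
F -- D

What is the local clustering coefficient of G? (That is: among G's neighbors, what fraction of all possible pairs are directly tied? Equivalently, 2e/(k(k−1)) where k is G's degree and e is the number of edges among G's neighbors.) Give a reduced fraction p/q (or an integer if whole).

1/3

G's neighbors: B, F, and H (k = 3).
Possible neighbor pairs: C(3,2) = 3. Edges among them: B–H → e = 1.
Clustering(G) = 1/3.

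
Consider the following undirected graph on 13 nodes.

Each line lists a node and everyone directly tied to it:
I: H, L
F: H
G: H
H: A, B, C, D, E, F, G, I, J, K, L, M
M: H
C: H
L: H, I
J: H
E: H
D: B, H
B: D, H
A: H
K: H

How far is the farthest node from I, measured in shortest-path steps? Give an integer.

Distances from I: A:2, B:2, C:2, D:2, E:2, F:2, G:2, H:1, J:2, K:2, L:1, M:2.
The largest is 2 (to M, G, D, B, K, E, C, F, A, and J), so the eccentricity of I is 2.

2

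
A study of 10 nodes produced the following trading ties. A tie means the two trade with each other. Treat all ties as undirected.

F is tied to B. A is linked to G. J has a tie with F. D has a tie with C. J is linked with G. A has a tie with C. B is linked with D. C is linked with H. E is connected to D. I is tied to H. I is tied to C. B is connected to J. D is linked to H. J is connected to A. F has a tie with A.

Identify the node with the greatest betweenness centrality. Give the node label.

Unnormalized betweenness of each node: A:19/2, B:6, C:23/2, D:12, E:0, F:1/2, G:0, H:3/2, I:0, J:3.
D has the largest value, 12, making it the main broker — the node through which the most shortest paths run.

D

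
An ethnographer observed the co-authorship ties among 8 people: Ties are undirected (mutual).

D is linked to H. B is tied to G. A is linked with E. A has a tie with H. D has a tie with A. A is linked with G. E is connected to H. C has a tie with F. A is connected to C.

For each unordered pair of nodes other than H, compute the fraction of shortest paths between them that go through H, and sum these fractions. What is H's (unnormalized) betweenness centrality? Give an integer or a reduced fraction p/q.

Pairs whose geodesics pass through H — E–D: 1/2.
All other pairs contribute 0.
Summing the contributions gives betweenness(H) = 1/2.

1/2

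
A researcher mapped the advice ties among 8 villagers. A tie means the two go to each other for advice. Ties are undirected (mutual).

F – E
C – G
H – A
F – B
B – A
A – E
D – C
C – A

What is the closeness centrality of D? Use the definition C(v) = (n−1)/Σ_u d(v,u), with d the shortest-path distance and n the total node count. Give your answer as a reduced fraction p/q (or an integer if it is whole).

7/18

Distances from D: A:2, B:3, C:1, E:3, F:4, G:2, H:3. Sum = 18.
n = 8, so closeness = 7/18.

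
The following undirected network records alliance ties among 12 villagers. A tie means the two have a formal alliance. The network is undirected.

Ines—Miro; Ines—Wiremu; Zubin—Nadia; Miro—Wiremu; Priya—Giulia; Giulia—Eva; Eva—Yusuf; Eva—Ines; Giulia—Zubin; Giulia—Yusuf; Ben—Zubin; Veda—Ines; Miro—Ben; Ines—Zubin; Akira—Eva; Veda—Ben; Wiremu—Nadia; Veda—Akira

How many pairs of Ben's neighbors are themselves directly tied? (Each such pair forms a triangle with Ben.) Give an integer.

Ben's neighbors are Miro, Veda, and Zubin, but none of them are tied to each other, so no triangle contains Ben.

0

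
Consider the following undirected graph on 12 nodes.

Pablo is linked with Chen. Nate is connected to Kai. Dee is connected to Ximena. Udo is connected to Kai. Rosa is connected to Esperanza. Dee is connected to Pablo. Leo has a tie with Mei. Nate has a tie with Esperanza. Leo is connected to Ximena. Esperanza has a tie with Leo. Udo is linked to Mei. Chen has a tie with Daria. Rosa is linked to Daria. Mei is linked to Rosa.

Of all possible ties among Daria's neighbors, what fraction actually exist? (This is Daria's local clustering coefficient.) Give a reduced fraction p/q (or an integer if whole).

Daria's neighbors: Chen and Rosa (k = 2).
Possible neighbor pairs: C(2,2) = 1. Edges among them: none → e = 0.
Clustering(Daria) = 0/1.

0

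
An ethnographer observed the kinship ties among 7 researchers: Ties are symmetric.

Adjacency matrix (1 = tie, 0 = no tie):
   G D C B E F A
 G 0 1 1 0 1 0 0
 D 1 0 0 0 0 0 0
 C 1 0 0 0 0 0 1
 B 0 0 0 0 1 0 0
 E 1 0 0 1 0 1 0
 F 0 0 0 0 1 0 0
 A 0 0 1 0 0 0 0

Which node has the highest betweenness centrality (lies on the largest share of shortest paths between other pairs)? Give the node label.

G

Unnormalized betweenness of each node: A:0, B:0, C:5, D:0, E:9, F:0, G:11.
G has the largest value, 11, making it the main broker — the node through which the most shortest paths run.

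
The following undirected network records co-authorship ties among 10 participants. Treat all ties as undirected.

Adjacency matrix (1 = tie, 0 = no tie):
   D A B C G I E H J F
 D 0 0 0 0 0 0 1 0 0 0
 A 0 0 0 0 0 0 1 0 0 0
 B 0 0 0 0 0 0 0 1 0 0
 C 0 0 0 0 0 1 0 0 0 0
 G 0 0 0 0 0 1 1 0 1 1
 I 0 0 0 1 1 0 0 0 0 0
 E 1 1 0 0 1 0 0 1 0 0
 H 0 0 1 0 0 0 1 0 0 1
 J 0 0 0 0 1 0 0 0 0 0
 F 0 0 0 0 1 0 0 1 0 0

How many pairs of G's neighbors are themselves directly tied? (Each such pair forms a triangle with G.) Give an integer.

0

G's neighbors are E, F, I, and J, but none of them are tied to each other, so no triangle contains G.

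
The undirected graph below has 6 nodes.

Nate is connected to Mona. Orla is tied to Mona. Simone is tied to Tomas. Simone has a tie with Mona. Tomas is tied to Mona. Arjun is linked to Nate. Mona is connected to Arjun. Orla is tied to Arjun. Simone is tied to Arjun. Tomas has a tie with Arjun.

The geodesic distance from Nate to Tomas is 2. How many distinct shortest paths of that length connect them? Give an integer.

2

The shortest distance is 2. The length-2 paths are: Nate–Mona–Tomas; Nate–Arjun–Tomas.
That gives 2 distinct shortest paths.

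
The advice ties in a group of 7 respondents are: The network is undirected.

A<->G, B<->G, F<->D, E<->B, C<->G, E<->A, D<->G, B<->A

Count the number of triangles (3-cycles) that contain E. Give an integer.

1

E's neighbors: A and B.
Neighbor pairs that are themselves tied: E–A–B. Each forms one triangle with E, for 1 in total.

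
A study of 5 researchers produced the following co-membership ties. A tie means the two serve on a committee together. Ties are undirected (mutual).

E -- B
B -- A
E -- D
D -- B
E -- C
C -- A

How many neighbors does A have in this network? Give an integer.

A is directly tied to B and C. That is 2 neighbors, so the degree of A is 2.

2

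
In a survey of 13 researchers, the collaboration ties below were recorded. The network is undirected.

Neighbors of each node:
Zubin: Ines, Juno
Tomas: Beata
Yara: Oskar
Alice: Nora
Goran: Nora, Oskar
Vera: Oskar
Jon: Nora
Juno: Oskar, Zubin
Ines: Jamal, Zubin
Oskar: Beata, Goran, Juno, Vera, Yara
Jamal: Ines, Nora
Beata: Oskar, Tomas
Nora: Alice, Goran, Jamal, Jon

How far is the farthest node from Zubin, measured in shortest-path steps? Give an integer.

Distances from Zubin: Alice:4, Beata:3, Goran:3, Ines:1, Jamal:2, Jon:4, Juno:1, Nora:3, Oskar:2, Tomas:4, Vera:3, Yara:3.
The largest is 4 (to Jon, Alice, and Tomas), so the eccentricity of Zubin is 4.

4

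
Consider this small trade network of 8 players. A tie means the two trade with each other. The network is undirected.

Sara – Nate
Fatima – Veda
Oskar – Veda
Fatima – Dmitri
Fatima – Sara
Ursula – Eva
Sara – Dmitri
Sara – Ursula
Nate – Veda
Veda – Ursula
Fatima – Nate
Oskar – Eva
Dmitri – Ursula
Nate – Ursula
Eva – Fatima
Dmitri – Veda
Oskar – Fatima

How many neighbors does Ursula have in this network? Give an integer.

5

Ursula is directly tied to Dmitri, Eva, Nate, Sara, and Veda. That is 5 neighbors, so the degree of Ursula is 5.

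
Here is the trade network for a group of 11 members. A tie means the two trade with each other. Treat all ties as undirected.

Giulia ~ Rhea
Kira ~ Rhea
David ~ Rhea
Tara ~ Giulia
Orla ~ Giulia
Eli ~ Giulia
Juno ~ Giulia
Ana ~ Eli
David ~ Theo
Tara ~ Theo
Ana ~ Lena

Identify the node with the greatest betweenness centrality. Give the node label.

Unnormalized betweenness of each node: Ana:9, David:2, Eli:16, Giulia:34, Juno:0, Kira:0, Lena:0, Orla:0, Rhea:15, Tara:6, Theo:1.
Giulia has the largest value, 34, making it the main broker — the node through which the most shortest paths run.

Giulia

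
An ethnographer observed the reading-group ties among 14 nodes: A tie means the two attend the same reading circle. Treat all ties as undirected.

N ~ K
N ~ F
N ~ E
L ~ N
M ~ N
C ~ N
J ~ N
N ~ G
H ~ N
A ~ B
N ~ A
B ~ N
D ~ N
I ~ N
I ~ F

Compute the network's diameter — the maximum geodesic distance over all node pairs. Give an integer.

Eccentricity of each node (its greatest distance to any other): A:2, B:2, C:2, D:2, E:2, F:2, G:2, H:2, I:2, J:2, K:2, L:2, M:2, N:1.
The maximum eccentricity is 2, realized for instance by the pair I–A via I – N – A. So the diameter is 2.

2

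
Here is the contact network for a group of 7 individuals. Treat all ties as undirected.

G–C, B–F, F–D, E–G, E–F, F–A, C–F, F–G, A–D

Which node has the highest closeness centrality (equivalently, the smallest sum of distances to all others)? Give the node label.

Farness (sum of distances to all others) for each node — A:10, B:11, C:10, D:10, E:10, F:6, G:9.
The smallest farness is 6, for F, so F has the highest closeness.

F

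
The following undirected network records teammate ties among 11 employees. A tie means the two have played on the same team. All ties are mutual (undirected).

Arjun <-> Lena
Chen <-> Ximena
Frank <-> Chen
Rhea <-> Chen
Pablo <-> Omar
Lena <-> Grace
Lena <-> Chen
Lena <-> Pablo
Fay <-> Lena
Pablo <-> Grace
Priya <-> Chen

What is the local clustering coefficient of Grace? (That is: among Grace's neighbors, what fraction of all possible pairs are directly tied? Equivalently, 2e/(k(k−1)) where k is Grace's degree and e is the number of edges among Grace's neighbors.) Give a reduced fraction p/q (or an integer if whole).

Grace's neighbors: Lena and Pablo (k = 2).
Possible neighbor pairs: C(2,2) = 1. Edges among them: Lena–Pablo → e = 1.
Clustering(Grace) = 1/1.

1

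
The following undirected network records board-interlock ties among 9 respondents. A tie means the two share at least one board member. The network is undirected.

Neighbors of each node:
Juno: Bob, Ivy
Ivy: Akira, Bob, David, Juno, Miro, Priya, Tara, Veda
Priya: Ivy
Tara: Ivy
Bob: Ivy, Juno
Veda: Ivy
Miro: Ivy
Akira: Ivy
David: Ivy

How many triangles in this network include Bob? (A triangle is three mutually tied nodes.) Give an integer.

1

Bob's neighbors: Ivy and Juno.
Neighbor pairs that are themselves tied: Bob–Ivy–Juno. Each forms one triangle with Bob, for 1 in total.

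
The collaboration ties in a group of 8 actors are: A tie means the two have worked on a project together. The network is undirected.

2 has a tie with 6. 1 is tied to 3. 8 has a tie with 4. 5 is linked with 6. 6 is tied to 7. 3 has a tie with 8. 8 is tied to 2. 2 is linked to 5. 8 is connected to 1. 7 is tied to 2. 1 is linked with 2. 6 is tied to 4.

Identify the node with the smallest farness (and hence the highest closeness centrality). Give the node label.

2

Farness (sum of distances to all others) for each node — 1:11, 2:9, 3:15, 4:12, 5:13, 6:11, 7:13, 8:10.
The smallest farness is 9, for 2, so 2 has the highest closeness.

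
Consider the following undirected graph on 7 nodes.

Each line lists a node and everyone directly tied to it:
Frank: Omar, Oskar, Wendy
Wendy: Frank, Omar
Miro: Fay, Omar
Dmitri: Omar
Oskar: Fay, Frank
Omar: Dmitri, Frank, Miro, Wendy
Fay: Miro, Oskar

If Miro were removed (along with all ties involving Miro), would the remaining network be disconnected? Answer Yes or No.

Even without Miro, every remaining node can still reach every other (the residual graph is connected), so Miro is not a cut vertex.

No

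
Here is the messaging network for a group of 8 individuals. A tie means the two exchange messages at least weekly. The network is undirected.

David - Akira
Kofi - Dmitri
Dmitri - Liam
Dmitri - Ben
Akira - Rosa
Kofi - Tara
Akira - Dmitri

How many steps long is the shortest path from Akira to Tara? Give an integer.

3

One shortest route is Akira – Dmitri – Kofi – Tara, which uses 3 edges, and at distance 2 from Akira we only reach {Ben, Kofi, Liam}, which does not include Tara. So d(Akira,Tara) = 3.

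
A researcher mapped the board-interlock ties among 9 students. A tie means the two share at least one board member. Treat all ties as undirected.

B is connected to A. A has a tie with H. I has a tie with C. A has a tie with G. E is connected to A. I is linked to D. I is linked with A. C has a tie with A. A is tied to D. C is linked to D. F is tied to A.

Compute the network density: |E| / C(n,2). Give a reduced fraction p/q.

11/36

There are 11 edges and 9 nodes, so the maximum possible is C(9,2) = 36.
Density = 11/36.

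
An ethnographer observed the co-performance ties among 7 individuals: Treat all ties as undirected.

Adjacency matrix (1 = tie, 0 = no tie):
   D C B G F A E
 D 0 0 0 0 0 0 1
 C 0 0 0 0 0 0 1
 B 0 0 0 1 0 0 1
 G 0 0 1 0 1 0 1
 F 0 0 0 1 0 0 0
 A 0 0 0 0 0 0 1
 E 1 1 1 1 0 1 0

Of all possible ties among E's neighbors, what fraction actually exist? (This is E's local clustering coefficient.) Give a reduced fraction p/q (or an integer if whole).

1/10

E's neighbors: A, B, C, D, and G (k = 5).
Possible neighbor pairs: C(5,2) = 10. Edges among them: B–G → e = 1.
Clustering(E) = 1/10.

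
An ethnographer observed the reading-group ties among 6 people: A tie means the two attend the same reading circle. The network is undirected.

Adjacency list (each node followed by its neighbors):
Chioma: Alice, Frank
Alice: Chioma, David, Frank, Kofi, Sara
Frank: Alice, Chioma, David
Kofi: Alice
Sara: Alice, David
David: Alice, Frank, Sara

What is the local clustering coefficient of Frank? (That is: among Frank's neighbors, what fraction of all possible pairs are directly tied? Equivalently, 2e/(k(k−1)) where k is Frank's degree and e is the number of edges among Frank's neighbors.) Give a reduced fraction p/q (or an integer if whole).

2/3

Frank's neighbors: Alice, Chioma, and David (k = 3).
Possible neighbor pairs: C(3,2) = 3. Edges among them: Alice–Chioma, Alice–David → e = 2.
Clustering(Frank) = 2/3.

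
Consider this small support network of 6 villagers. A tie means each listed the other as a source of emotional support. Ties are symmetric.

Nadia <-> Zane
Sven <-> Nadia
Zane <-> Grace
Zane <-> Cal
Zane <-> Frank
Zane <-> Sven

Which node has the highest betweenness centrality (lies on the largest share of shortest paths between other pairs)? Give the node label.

Unnormalized betweenness of each node: Cal:0, Frank:0, Grace:0, Nadia:0, Sven:0, Zane:9.
Zane has the largest value, 9, making it the main broker — the node through which the most shortest paths run.

Zane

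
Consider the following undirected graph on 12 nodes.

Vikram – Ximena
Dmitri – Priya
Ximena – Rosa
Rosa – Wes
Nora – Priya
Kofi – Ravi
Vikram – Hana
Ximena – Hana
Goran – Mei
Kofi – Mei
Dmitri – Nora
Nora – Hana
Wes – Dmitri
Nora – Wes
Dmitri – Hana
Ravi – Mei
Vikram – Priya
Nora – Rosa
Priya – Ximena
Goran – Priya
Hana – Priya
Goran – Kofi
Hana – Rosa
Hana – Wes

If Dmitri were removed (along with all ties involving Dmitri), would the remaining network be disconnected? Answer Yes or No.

Even without Dmitri, every remaining node can still reach every other (the residual graph is connected), so Dmitri is not a cut vertex.

No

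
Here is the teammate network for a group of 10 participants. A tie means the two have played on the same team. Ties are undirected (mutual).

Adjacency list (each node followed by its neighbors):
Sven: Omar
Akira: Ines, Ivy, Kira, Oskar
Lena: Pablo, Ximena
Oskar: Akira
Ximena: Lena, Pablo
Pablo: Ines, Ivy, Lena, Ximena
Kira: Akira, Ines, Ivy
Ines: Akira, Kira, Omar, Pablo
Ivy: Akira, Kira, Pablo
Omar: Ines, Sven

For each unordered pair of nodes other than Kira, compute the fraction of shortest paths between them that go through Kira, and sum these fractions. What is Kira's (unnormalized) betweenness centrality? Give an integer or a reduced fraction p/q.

1

Pairs whose geodesics pass through Kira — Ivy–Ines: 1/3; Ivy–Omar: 1/3; Ivy–Sven: 1/3.
All other pairs contribute 0.
Summing the contributions gives betweenness(Kira) = 1.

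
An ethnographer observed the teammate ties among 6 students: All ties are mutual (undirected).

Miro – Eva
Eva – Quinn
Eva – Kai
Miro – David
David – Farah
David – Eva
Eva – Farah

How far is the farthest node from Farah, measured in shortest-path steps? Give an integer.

2

Distances from Farah: David:1, Eva:1, Kai:2, Miro:2, Quinn:2.
The largest is 2 (to Miro, Quinn, and Kai), so the eccentricity of Farah is 2.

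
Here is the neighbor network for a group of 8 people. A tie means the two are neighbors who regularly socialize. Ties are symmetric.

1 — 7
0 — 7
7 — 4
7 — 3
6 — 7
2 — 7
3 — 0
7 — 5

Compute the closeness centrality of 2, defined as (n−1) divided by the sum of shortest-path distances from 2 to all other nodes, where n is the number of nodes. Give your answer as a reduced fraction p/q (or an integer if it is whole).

Distances from 2: 0:2, 1:2, 3:2, 4:2, 5:2, 6:2, 7:1. Sum = 13.
n = 8, so closeness = 7/13.

7/13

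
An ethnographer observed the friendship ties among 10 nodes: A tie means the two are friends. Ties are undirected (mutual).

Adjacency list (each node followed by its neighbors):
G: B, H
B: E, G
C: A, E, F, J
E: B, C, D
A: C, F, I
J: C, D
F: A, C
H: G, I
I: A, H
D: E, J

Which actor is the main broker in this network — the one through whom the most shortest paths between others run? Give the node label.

Unnormalized betweenness of each node: A:17/2, B:13/2, C:14, D:3/2, E:23/2, F:0, G:4, H:7/2, I:11/2, J:2.
C has the largest value, 14, making it the main broker — the node through which the most shortest paths run.

C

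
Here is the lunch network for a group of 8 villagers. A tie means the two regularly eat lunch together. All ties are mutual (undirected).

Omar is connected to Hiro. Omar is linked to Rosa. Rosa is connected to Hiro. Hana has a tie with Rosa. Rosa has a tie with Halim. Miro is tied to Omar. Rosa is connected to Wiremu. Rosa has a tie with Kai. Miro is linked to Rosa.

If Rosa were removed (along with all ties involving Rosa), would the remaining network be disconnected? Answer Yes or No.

Removing Rosa leaves {Halim} with no path to {Hiro, Miro, and Omar}, so the network splits into 5 components. Rosa is a cut vertex.

Yes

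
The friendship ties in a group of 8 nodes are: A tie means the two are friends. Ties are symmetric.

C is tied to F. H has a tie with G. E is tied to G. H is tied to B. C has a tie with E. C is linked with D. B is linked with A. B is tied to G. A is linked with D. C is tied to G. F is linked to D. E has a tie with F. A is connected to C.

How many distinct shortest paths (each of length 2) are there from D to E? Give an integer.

2

The shortest distance is 2. The length-2 paths are: D–C–E; D–F–E.
That gives 2 distinct shortest paths.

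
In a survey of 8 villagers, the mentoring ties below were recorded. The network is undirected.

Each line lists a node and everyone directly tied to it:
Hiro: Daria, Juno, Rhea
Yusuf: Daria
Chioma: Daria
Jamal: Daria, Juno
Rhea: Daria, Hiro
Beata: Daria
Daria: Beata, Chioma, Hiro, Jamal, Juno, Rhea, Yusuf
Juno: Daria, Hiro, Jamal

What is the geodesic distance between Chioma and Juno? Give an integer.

2

One shortest route is Chioma – Daria – Juno, which uses 2 edges, and Chioma and Juno are not directly tied, so nothing shorter exists. So d(Chioma,Juno) = 2.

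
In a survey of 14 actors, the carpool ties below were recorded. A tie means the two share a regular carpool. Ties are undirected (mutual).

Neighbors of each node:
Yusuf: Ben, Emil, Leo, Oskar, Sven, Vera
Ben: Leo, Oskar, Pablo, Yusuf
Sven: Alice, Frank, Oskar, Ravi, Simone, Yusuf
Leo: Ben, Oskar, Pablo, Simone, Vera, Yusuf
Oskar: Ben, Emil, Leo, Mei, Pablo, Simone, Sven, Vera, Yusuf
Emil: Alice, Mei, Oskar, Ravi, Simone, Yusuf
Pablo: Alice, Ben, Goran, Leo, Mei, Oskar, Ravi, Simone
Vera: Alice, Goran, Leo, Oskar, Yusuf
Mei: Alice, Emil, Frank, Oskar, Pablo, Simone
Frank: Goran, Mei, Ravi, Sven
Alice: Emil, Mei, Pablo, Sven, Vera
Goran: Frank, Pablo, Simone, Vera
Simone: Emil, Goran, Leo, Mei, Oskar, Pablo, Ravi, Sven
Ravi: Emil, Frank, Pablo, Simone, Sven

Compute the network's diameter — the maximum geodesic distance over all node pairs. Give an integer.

Eccentricity of each node (its greatest distance to any other): Alice:2, Ben:3, Emil:2, Frank:3, Goran:2, Leo:3, Mei:2, Oskar:2, Pablo:2, Ravi:3, Simone:2, Sven:2, Vera:3, Yusuf:2.
The maximum eccentricity is 3, realized for instance by the pair Ravi–Vera via Ravi – Simone – Leo – Vera. So the diameter is 3.

3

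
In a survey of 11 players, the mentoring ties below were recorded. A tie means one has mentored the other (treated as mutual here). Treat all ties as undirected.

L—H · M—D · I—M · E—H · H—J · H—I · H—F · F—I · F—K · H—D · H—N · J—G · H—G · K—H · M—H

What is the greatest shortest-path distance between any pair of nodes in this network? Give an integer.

2

Eccentricity of each node (its greatest distance to any other): D:2, E:2, F:2, G:2, H:1, I:2, J:2, K:2, L:2, M:2, N:2.
The maximum eccentricity is 2, realized for instance by the pair N–L via N – H – L. So the diameter is 2.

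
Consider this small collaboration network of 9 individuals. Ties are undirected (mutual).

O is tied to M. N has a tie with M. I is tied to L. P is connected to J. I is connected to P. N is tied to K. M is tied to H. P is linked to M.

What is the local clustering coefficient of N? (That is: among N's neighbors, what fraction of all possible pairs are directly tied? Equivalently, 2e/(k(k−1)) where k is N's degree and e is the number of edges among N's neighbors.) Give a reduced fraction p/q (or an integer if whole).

N's neighbors: K and M (k = 2).
Possible neighbor pairs: C(2,2) = 1. Edges among them: none → e = 0.
Clustering(N) = 0/1.

0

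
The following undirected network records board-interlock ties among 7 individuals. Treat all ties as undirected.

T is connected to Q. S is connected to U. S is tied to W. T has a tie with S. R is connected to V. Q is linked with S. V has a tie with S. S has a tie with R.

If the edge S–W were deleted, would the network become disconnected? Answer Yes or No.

Yes

Without the S–W edge there is no alternate route between S and W, so the network disconnects. It is a bridge.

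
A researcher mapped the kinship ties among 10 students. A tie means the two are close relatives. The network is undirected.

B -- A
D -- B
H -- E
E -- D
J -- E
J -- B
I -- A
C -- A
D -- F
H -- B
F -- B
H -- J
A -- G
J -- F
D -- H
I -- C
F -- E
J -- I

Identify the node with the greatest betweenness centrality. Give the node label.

A

Unnormalized betweenness of each node: A:117/10, B:23/2, C:0, D:9/10, E:7/10, F:11/10, G:0, H:11/10, I:22/5, J:38/5.
A has the largest value, 117/10, making it the main broker — the node through which the most shortest paths run.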